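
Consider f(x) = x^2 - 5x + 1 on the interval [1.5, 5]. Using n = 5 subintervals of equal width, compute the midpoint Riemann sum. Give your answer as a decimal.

-12.97625

Δx = (5 − 1.5)/5 = 0.7.
Midpoints: 1.85, 2.55, 3.25, 3.95, 4.65.
f(1.85) = -4.8275, f(2.55) = -5.2475, f(3.25) = -4.6875, f(3.95) = -3.1475, f(4.65) = -0.6275.
Sum = Δx · [f(1.85) + f(2.55) + f(3.25) + f(3.95) + f(4.65)].
Sum = -12.97625.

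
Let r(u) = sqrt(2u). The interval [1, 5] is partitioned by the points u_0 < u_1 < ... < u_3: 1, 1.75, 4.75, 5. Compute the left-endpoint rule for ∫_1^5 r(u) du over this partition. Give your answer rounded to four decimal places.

Subinterval widths: 0.75, 3, 0.25.
Left endpoints: 1, 1.75, 4.75.
r(1) ≈ 1.4142, r(1.75) ≈ 1.8708, r(4.75) ≈ 3.0822.
Sum = Σ Δu_i · r(u_i).
Sum ≈ 7.4437.

7.4437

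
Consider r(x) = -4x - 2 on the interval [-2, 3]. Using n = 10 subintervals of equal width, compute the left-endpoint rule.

-15

Δx = (3 − (-2))/10 = 0.5.
Left endpoints: -2, -1.5, -1, -0.5, 0, 0.5, 1, 1.5, 2, 2.5.
r(-2) = 6, r(-1.5) = 4, r(-1) = 2, r(-0.5) = 0, r(0) = -2, r(0.5) = -4, r(1) = -6, r(1.5) = -8, r(2) = -10, r(2.5) = -12.
Sum = Δx · [r(-2) + r(-1.5) + r(-1) + ...].
Sum = -15.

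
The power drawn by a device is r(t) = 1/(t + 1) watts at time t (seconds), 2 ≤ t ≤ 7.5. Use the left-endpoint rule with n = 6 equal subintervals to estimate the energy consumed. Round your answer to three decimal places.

1.147

Δt = (7.5 − 2)/6 = 11/12.
Left endpoints: 2, 35/12, 23/6, 4.75, 17/3, 79/12.
r(2) = 1/3, r(35/12) = 12/47, r(23/6) = 6/29, r(4.75) = 4/23, r(17/3) = 0.15, r(79/12) = 12/91.
Sum = Δt · [r(2) + r(35/12) + r(23/6) + ...].
Sum ≈ 1.147.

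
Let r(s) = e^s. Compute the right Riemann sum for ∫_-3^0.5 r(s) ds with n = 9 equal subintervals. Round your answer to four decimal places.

1.9299

Δs = (0.5 − (-3))/9 = 7/18.
Right endpoints: -47/18, -20/9, -11/6, -13/9, -19/18, -2/3, -5/18, 1/9, 0.5.
r(-47/18) ≈ 0.0735, r(-20/9) ≈ 0.1084, r(-11/6) ≈ 0.1599, r(-13/9) ≈ 0.2359, r(-19/18) ≈ 0.3480, r(-2/3) ≈ 0.5134, r(-5/18) ≈ 0.7575, r(1/9) ≈ 1.1175, r(0.5) ≈ 1.6487.
Sum = Δs · [r(-47/18) + r(-20/9) + r(-11/6) + ...].
Sum ≈ 1.9299.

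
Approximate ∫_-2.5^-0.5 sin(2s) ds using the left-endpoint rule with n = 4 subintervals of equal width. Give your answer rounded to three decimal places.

0.333

Δs = (-0.5 − (-2.5))/4 = 0.5.
Left endpoints: -2.5, -2, -1.5, -1.
f(-2.5) ≈ 0.959, f(-2) ≈ 0.757, f(-1.5) ≈ -0.141, f(-1) ≈ -0.909.
Sum = Δs · [f(-2.5) + f(-2) + f(-1.5) + f(-1)].
Sum ≈ 0.333.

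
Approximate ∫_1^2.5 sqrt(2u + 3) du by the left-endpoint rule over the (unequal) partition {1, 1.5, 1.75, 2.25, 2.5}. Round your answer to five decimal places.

Subinterval widths: 0.5, 0.25, 0.5, 0.25.
Left endpoints: 1, 1.5, 1.75, 2.25.
f(1) ≈ 2.23607, f(1.5) ≈ 2.44949, f(1.75) ≈ 2.54951, f(2.25) ≈ 2.73861.
Sum = Σ Δu_i · f(u_i).
Sum ≈ 3.68981.

3.68981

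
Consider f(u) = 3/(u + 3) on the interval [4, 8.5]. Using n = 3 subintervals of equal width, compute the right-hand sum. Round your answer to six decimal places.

Δu = (8.5 − 4)/3 = 1.5.
Right endpoints: 5.5, 7, 8.5.
f(5.5) = 6/17, f(7) = 0.3, f(8.5) = 6/23.
Sum = Δu · [f(5.5) + f(7) + f(8.5)].
Sum ≈ 1.370716.

1.370716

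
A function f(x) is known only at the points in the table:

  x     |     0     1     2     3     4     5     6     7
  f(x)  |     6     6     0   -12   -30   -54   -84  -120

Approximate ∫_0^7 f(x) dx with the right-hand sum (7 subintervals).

Δx = 1.
Sum = 1·[6 + 0 + (-12) + (-30) + (-54) + (-84) + (-120)] = -294.

-294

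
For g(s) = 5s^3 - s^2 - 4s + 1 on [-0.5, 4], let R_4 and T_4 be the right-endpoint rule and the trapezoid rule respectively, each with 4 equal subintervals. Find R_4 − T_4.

161.3671875

R_4 ≈ 456.881836.
T_4 ≈ 295.514648.
R_4 − T_4 = 161.3671875.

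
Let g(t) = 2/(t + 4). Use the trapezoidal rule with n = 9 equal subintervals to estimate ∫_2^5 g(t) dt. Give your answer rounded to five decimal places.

Δt = (5 − 2)/9 = 1/3.
g(2) = 1/3, g(7/3) = 6/19, g(8/3) = 0.3, g(3) = 2/7, g(10/3) = 3/11, g(11/3) = 6/23, g(4) = 0.25, g(13/3) = 0.24, g(14/3) = 3/13, g(5) = 2/9.
T_9 = (Δt/2)·[g(t_0) + 2g(t_1) + ... + 2g(t_{8}) + g(t_9)].
Sum ≈ 0.81122.

0.81122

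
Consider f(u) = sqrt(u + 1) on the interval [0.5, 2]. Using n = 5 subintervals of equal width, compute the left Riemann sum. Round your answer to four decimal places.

Δu = (2 − 0.5)/5 = 0.3.
Left endpoints: 0.5, 0.8, 1.1, 1.4, 1.7.
f(0.5) ≈ 1.2247, f(0.8) ≈ 1.3416, f(1.1) ≈ 1.4491, f(1.4) ≈ 1.5492, f(1.7) ≈ 1.6432.
Sum = Δu · [f(0.5) + f(0.8) + f(1.1) + f(1.4) + f(1.7)].
Sum ≈ 2.1624.

2.1624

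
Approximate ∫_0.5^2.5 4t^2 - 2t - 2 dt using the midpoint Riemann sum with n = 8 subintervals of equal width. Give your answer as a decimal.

Δt = (2.5 − 0.5)/8 = 0.25.
Midpoints: 0.625, 0.875, 1.125, 1.375, 1.625, 1.875, 2.125, 2.375.
f(0.625) = -1.6875, f(0.875) = -0.6875, f(1.125) = 0.8125, f(1.375) = 2.8125, f(1.625) = 5.3125, f(1.875) = 8.3125, f(2.125) = 11.8125, f(2.375) = 15.8125.
Sum = Δt · [f(0.625) + f(0.875) + f(1.125) + ...].
Sum = 10.625.

10.625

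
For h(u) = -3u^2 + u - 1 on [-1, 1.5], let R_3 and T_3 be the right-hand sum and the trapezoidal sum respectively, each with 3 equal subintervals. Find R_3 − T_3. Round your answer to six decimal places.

-0.520833

R_3 ≈ -7.63888889.
T_3 ≈ -7.11805556.
R_3 − T_3 ≈ -0.520833.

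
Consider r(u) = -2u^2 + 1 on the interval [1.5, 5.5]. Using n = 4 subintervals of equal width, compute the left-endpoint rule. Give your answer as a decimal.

Δu = (5.5 − 1.5)/4 = 1.
Left endpoints: 1.5, 2.5, 3.5, 4.5.
r(1.5) = -3.5, r(2.5) = -11.5, r(3.5) = -23.5, r(4.5) = -39.5.
Sum = Δu · [r(1.5) + r(2.5) + r(3.5) + r(4.5)].
Sum = -78.

-78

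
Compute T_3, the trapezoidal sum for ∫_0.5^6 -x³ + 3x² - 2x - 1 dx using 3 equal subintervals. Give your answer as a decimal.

Δx = (6 − 0.5)/3 = 11/6.
f(0.5) = -1.375, f(7/3) = -55/27, f(25/6) = -6391/216, f(6) = -121.
T_3 = (Δx/2)·[f(x_0) + 2f(x_1) + 2f(x_2) + f(x_3)].
Sum = -170.15625.

-170.15625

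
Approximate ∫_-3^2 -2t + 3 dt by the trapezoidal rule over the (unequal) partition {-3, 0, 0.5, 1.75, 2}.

Subinterval widths: 3, 0.5, 1.25, 0.25.
f(-3) = 9, f(0) = 3, f(0.5) = 2, f(1.75) = -0.5, f(2) = -1.
On each subinterval the trapezoid contributes (Δt_i/2)·[f(t_{i-1}) + f(t_i)].
Sum = 20.

20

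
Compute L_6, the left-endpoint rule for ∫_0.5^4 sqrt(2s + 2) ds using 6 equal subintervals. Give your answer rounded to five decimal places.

Δs = (4 − 0.5)/6 = 7/12.
Left endpoints: 0.5, 13/12, 5/3, 2.25, 17/6, 41/12.
f(0.5) ≈ 1.73205, f(13/12) ≈ 2.04124, f(5/3) ≈ 2.30940, f(2.25) ≈ 2.54951, f(17/6) ≈ 2.76887, f(41/12) ≈ 2.97209.
Sum = Δs · [f(0.5) + f(13/12) + f(5/3) + ...].
Sum ≈ 8.38435.

8.38435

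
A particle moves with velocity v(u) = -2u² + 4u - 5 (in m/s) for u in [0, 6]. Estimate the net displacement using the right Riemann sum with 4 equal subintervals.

Δu = (6 − 0)/4 = 1.5.
Right endpoints: 1.5, 3, 4.5, 6.
v(1.5) = -3.5, v(3) = -11, v(4.5) = -27.5, v(6) = -53.
Sum = Δu · [v(1.5) + v(3) + v(4.5) + v(6)].
Sum = -142.5.

-142.5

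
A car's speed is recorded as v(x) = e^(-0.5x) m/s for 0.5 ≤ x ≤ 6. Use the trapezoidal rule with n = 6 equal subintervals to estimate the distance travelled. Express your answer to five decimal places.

Δx = (6 − 0.5)/6 = 11/12.
v(0.5) ≈ 0.77880, v(17/12) ≈ 0.49246, v(7/3) ≈ 0.31140, v(3.25) ≈ 0.19691, v(25/6) ≈ 0.12451, v(61/12) ≈ 0.07874, v(6) ≈ 0.04979.
T_6 = (Δx/2)·[v(x_0) + 2v(x_1) + ... + 2v(x_{5}) + v(x_6)].
Sum ≈ 1.48346.

1.48346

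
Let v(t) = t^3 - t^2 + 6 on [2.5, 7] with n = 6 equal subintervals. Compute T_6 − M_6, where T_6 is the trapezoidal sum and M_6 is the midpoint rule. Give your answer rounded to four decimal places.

8.3848

T_6 = 513.94921875.
M_6 ≈ 505.564453.
T_6 − M_6 ≈ 8.3848.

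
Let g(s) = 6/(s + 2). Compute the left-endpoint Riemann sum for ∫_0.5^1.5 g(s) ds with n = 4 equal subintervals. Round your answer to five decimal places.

2.10699

Δs = (1.5 − 0.5)/4 = 0.25.
Left endpoints: 0.5, 0.75, 1, 1.25.
g(0.5) = 2.4, g(0.75) = 24/11, g(1) = 2, g(1.25) = 24/13.
Sum = Δs · [g(0.5) + g(0.75) + g(1) + g(1.25)].
Sum ≈ 2.10699.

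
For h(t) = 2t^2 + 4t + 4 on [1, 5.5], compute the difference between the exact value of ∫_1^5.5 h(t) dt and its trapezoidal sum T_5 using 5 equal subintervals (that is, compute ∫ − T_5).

Exact integral: ∫_1^5.5 h(t) dt = 186.75.
T_5 = 187.965.
Error = 186.75 − 187.965 = -1.215.

-1.215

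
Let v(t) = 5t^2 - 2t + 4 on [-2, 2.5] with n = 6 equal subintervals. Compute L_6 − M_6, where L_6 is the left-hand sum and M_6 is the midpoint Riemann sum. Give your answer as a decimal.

2.3203125

L_6 = 56.390625.
M_6 = 54.0703125.
L_6 − M_6 = 2.3203125.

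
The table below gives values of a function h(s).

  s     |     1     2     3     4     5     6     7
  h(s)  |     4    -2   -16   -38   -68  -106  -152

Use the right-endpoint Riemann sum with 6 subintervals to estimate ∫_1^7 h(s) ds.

Δs = 1.
Sum = 1·[(-2) + (-16) + (-38) + (-68) + (-106) + (-152)] = -382.

-382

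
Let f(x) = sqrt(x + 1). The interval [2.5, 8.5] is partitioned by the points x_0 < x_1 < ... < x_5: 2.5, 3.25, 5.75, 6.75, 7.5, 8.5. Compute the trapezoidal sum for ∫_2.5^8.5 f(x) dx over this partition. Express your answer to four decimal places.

Subinterval widths: 0.75, 2.5, 1, 0.75, 1.
f(2.5) ≈ 1.8708, f(3.25) ≈ 2.0616, f(5.75) ≈ 2.5981, f(6.75) ≈ 2.7839, f(7.5) ≈ 2.9155, f(8.5) ≈ 3.0822.
On each subinterval the trapezoid contributes (Δx_i/2)·[f(x_{i-1}) + f(x_i)].
Sum ≈ 15.1263.

15.1263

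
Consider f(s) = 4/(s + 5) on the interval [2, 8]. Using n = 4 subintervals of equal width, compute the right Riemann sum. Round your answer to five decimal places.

Δs = (8 − 2)/4 = 1.5.
Right endpoints: 3.5, 5, 6.5, 8.
f(3.5) = 8/17, f(5) = 0.4, f(6.5) = 8/23, f(8) = 4/13.
Sum = Δs · [f(3.5) + f(5) + f(6.5) + f(8)].
Sum ≈ 2.28916.

2.28916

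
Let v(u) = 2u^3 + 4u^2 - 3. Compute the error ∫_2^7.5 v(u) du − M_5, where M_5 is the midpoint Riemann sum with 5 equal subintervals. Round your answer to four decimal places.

Exact integral: ∫_2^7.5 v(u) du ≈ 2109.364583.
M_5 = 2091.340625.
Error ≈ 2109.364583 − 2091.340625 ≈ 18.0240.

18.0240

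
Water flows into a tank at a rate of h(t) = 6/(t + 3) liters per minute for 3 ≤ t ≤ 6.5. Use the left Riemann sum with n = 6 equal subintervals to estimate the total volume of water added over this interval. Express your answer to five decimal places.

Δt = (6.5 − 3)/6 = 7/12.
Left endpoints: 3, 43/12, 25/6, 4.75, 16/3, 71/12.
h(3) = 1, h(43/12) = 72/79, h(25/6) = 36/43, h(4.75) = 24/31, h(16/3) = 0.72, h(71/12) = 72/107.
Sum = Δt · [h(3) + h(43/12) + h(25/6) + ...].
Sum ≈ 2.86749.

2.86749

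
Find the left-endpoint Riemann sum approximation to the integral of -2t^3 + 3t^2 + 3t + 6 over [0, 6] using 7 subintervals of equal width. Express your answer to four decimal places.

-221.8776

Δt = (6 − 0)/7 = 6/7.
Left endpoints: 0, 6/7, 12/7, 18/7, 24/7, 30/7, 36/7.
f(0) = 6, f(6/7) = 3264/343, f(12/7) = 3390/343, f(18/7) = -156/343, f(24/7) = -9966/343, f(30/7) = -28632/343, f(36/7) = -58746/343.
Sum = Δt · [f(0) + f(6/7) + f(12/7) + ...].
Sum ≈ -221.8776.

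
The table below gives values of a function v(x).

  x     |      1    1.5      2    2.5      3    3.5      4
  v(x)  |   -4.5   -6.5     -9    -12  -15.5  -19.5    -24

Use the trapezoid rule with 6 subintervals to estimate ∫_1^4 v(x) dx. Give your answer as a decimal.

Δx = 0.5.
T_6 = (0.5/2)·[(-4.5) + 2·(-6.5) + 2·(-9) + 2·(-12) + 2·(-15.5) + 2·(-19.5) + (-24)] = -38.375.

-38.375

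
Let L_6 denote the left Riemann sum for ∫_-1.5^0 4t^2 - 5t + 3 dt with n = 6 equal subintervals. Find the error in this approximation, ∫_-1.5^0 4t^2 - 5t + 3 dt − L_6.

-2.125

Exact integral: ∫_-1.5^0 f(t) dt = 14.625.
L_6 = 16.75.
Error = 14.625 − 16.75 = -2.125.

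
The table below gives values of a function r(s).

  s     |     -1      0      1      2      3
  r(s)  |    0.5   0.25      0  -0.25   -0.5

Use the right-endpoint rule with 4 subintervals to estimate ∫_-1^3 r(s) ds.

-0.5

Δs = 1.
Sum = 1·[0.25 + 0 + (-0.25) + (-0.5)] = -0.5.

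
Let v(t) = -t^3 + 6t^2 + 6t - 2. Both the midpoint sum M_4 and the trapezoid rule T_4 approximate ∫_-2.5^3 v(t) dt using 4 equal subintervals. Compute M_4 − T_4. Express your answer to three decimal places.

-13.648

M_4 ≈ 67.46631.
T_4 ≈ 81.11426.
M_4 − T_4 ≈ -13.648.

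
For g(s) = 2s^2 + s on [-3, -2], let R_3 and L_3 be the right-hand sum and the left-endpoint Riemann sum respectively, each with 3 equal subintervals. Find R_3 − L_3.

-3

R_3 ≈ 8.703704.
L_3 ≈ 11.703704.
R_3 − L_3 = -3.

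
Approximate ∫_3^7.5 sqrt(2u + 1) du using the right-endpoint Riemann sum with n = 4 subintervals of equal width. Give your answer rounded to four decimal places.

15.9082

Δu = (7.5 − 3)/4 = 1.125.
Right endpoints: 4.125, 5.25, 6.375, 7.5.
f(4.125) ≈ 3.0414, f(5.25) ≈ 3.3912, f(6.375) ≈ 3.7081, f(7.5) ≈ 4.0000.
Sum = Δu · [f(4.125) + f(5.25) + f(6.375) + f(7.5)].
Sum ≈ 15.9082.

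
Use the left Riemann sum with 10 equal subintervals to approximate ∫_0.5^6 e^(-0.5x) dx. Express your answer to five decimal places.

1.66768

Δx = (6 − 0.5)/10 = 0.55.
Left endpoints: 0.5, 1.05, 1.6, 2.15, 2.7, 3.25, 3.8, 4.35, 4.9, 5.45.
f(0.5) ≈ 0.77880, f(1.05) ≈ 0.59156, f(1.6) ≈ 0.44933, f(2.15) ≈ 0.34130, f(2.7) ≈ 0.25924, f(3.25) ≈ 0.19691, f(3.8) ≈ 0.14957, f(4.35) ≈ 0.11361, f(4.9) ≈ 0.08629, f(5.45) ≈ 0.06555.
Sum = Δx · [f(0.5) + f(1.05) + f(1.6) + ...].
Sum ≈ 1.66768.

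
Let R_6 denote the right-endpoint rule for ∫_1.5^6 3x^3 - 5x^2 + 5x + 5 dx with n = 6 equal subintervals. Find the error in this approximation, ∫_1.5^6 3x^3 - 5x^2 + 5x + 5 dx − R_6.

Exact integral: ∫_1.5^6 f(x) dx = 720.703125.
R_6 = 917.19140625.
Error = 720.703125 − 917.19140625 = -196.48828125.

-196.48828125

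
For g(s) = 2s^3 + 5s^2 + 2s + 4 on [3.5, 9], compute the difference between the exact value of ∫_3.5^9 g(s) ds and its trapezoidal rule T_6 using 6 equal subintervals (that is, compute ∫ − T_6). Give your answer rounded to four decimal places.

-32.7358

Exact integral: ∫_3.5^9 g(s) ds ≈ 4439.760417.
T_6 ≈ 4472.496238.
Error ≈ 4439.760417 − 4472.496238 ≈ -32.7358.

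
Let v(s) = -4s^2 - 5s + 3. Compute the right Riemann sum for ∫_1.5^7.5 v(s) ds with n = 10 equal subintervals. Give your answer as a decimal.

-750.24

Δs = (7.5 − 1.5)/10 = 0.6.
Right endpoints: 2.1, 2.7, 3.3, 3.9, 4.5, 5.1, 5.7, 6.3, 6.9, 7.5.
v(2.1) = -25.14, v(2.7) = -39.66, v(3.3) = -57.06, v(3.9) = -77.34, v(4.5) = -100.5, v(5.1) = -126.54, v(5.7) = -155.46, v(6.3) = -187.26, v(6.9) = -221.94, v(7.5) = -259.5.
Sum = Δs · [v(2.1) + v(2.7) + v(3.3) + ...].
Sum = -750.24.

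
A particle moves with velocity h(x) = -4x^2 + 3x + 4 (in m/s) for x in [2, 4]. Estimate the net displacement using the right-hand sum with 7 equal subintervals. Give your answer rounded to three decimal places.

Δx = (4 − 2)/7 = 2/7.
Right endpoints: 16/7, 18/7, 20/7, 22/7, 24/7, 26/7, 4.
h(16/7) = -492/49, h(18/7) = -722/49, h(20/7) = -984/49, h(22/7) = -1278/49, h(24/7) = -1604/49, h(26/7) = -1962/49, h(4) = -48.
Sum = Δx · [h(16/7) + h(18/7) + h(20/7) + ...].
Sum ≈ -54.776.

-54.776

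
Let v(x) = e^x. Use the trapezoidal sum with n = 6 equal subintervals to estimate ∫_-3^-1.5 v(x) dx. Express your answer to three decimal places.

0.174

Δx = (-1.5 − (-3))/6 = 0.25.
v(-3) ≈ 0.050, v(-2.75) ≈ 0.064, v(-2.5) ≈ 0.082, v(-2.25) ≈ 0.105, v(-2) ≈ 0.135, v(-1.75) ≈ 0.174, v(-1.5) ≈ 0.223.
T_6 = (Δx/2)·[v(x_0) + 2v(x_1) + ... + 2v(x_{5}) + v(x_6)].
Sum ≈ 0.174.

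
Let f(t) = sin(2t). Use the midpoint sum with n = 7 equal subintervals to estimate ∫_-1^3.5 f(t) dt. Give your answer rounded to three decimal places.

-0.627

Δt = (3.5 − (-1))/7 = 9/14.
Midpoints: -19/28, -1/28, 17/28, 1.25, 53/28, 71/28, 89/28.
f(-19/28) ≈ -0.977, f(-1/28) ≈ -0.071, f(17/28) ≈ 0.937, f(1.25) ≈ 0.598, f(53/28) ≈ -0.600, f(71/28) ≈ -0.936, f(89/28) ≈ 0.074.
Sum = Δt · [f(-19/28) + f(-1/28) + f(17/28) + ...].
Sum ≈ -0.627.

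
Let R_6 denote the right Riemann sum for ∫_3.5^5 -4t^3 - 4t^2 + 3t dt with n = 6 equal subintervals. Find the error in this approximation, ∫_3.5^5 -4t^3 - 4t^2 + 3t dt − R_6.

47.734375

Exact integral: ∫_3.5^5 f(t) dt = -565.3125.
R_6 = -613.046875.
Error = -565.3125 − (-613.046875) = 47.734375.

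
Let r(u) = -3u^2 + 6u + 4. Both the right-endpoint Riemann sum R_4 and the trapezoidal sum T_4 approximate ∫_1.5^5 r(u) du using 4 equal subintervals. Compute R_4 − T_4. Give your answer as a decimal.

-20.671875

R_4 = -61.38671875.
T_4 = -40.71484375.
R_4 − T_4 = -20.671875.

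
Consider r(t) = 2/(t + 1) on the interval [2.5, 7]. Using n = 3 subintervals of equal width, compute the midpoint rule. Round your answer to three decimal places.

1.641

Δt = (7 − 2.5)/3 = 1.5.
Midpoints: 3.25, 4.75, 6.25.
r(3.25) = 8/17, r(4.75) = 8/23, r(6.25) = 8/29.
Sum = Δt · [r(3.25) + r(4.75) + r(6.25)].
Sum ≈ 1.641.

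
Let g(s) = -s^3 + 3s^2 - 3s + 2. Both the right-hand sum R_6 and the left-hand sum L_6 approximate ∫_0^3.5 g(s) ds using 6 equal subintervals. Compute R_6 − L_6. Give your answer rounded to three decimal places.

-9.698

R_6 ≈ -11.31120.
L_6 = -1.61328125.
R_6 − L_6 ≈ -9.698.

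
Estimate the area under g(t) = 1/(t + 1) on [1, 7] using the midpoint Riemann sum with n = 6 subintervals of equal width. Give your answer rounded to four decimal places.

1.3769

Δt = (7 − 1)/6 = 1.
Midpoints: 1.5, 2.5, 3.5, 4.5, 5.5, 6.5.
g(1.5) = 0.4, g(2.5) = 2/7, g(3.5) = 2/9, g(4.5) = 2/11, g(5.5) = 2/13, g(6.5) = 2/15.
Sum = Δt · [g(1.5) + g(2.5) + g(3.5) + ...].
Sum ≈ 1.3769.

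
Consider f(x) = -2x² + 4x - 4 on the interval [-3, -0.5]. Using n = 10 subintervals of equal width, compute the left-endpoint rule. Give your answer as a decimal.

Δx = (-0.5 − (-3))/10 = 0.25.
Left endpoints: -3, -2.75, -2.5, -2.25, -2, -1.75, -1.5, -1.25, -1, -0.75.
f(-3) = -34, f(-2.75) = -30.125, f(-2.5) = -26.5, f(-2.25) = -23.125, f(-2) = -20, f(-1.75) = -17.125, f(-1.5) = -14.5, f(-1.25) = -12.125, f(-1) = -10, f(-0.75) = -8.125.
Sum = Δx · [f(-3) + f(-2.75) + f(-2.5) + ...].
Sum = -48.90625.

-48.90625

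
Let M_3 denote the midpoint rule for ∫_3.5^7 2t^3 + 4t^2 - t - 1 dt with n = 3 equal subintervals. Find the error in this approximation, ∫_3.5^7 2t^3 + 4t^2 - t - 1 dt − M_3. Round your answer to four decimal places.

14.0932

Exact integral: ∫_3.5^7 f(t) dt ≈ 1503.760417.
M_3 ≈ 1489.667245.
Error ≈ 1503.760417 − 1489.667245 ≈ 14.0932.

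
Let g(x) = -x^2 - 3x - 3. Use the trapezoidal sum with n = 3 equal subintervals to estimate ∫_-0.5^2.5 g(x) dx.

Δx = (2.5 − (-0.5))/3 = 1.
g(-0.5) = -1.75, g(0.5) = -4.75, g(1.5) = -9.75, g(2.5) = -16.75.
T_3 = (Δx/2)·[g(x_0) + 2g(x_1) + 2g(x_2) + g(x_3)].
Sum = -23.75.

-23.75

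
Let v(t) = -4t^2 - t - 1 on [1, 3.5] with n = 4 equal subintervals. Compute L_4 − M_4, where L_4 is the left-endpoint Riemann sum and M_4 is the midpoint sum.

L_4 = -49.765625.
M_4 = -63.6328125.
L_4 − M_4 = 13.8671875.

13.8671875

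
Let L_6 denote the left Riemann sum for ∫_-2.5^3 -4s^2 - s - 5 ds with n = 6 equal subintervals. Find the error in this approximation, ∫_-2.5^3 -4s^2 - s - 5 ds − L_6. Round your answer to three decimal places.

-4.481

Exact integral: ∫_-2.5^3 f(s) ds ≈ -85.70833.
L_6 ≈ -81.22685.
Error ≈ -85.70833 − (-81.22685) ≈ -4.481.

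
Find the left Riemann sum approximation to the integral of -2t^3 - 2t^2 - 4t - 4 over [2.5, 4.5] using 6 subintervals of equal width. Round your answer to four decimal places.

Δt = (4.5 − 2.5)/6 = 1/3.
Left endpoints: 2.5, 17/6, 19/6, 3.5, 23/6, 25/6.
f(2.5) = -57.75, f(17/6) = -8303/108, f(19/6) = -10825/108, f(3.5) = -128.25, f(23/6) = -17429/108, f(25/6) = -21607/108.
Sum = Δt · [f(2.5) + f(17/6) + f(19/6) + ...].
Sum ≈ -241.5185.

-241.5185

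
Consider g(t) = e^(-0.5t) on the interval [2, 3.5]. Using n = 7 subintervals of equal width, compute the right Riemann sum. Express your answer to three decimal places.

Δt = (3.5 − 2)/7 = 3/14.
Right endpoints: 31/14, 17/7, 37/14, 20/7, 43/14, 23/7, 3.5.
g(31/14) ≈ 0.331, g(17/7) ≈ 0.297, g(37/14) ≈ 0.267, g(20/7) ≈ 0.240, g(43/14) ≈ 0.215, g(23/7) ≈ 0.193, g(3.5) ≈ 0.174.
Sum = Δt · [g(31/14) + g(17/7) + g(37/14) + ...].
Sum ≈ 0.368.

0.368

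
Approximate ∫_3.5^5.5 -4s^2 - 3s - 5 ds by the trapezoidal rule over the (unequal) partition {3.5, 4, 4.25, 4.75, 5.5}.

Subinterval widths: 0.5, 0.25, 0.5, 0.75.
f(3.5) = -64.5, f(4) = -81, f(4.25) = -90, f(4.75) = -109.5, f(5.5) = -142.5.
On each subinterval the trapezoid contributes (Δs_i/2)·[f(s_{i-1}) + f(s_i)].
Sum = -202.125.

-202.125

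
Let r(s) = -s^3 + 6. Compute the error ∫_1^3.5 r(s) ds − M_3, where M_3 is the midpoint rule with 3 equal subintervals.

Exact integral: ∫_1^3.5 r(s) ds = -22.265625.
M_3 = -21.2890625.
Error = -22.265625 − (-21.2890625) = -0.9765625.

-0.9765625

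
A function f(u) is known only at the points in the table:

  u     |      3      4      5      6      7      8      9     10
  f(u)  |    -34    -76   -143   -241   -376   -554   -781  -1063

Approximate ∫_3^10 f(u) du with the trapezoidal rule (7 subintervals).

Δu = 1.
T_7 = (1/2)·[(-34) + 2·(-76) + 2·(-143) + 2·(-241) + 2·(-376) + 2·(-554) + 2·(-781) + (-1063)] = -2719.5.

-2719.5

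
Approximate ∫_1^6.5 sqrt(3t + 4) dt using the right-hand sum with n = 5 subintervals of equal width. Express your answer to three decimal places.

Δt = (6.5 − 1)/5 = 1.1.
Right endpoints: 2.1, 3.2, 4.3, 5.4, 6.5.
f(2.1) ≈ 3.209, f(3.2) ≈ 3.688, f(4.3) ≈ 4.111, f(5.4) ≈ 4.494, f(6.5) ≈ 4.848.
Sum = Δt · [f(2.1) + f(3.2) + f(4.3) + f(5.4) + f(6.5)].
Sum ≈ 22.385.

22.385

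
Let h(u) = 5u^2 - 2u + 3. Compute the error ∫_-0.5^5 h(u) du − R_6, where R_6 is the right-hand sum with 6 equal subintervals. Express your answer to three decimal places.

-55.528

Exact integral: ∫_-0.5^5 h(u) du ≈ 200.29167.
R_6 ≈ 255.82002.
Error ≈ 200.29167 − 255.82002 ≈ -55.528.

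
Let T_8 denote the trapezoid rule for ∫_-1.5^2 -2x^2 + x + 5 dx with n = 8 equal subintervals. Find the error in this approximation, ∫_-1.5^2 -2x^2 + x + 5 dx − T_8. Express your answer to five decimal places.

Exact integral: ∫_-1.5^2 f(x) dx ≈ 10.7916667.
T_8 ≈ 10.5683594.
Error ≈ 10.7916667 − 10.5683594 ≈ 0.22331.

0.22331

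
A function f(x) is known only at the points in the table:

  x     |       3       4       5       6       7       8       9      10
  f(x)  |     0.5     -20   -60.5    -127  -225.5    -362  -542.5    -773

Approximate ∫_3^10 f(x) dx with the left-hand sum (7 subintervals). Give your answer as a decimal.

-1337

Δx = 1.
Sum = 1·[0.5 + (-20) + (-60.5) + (-127) + (-225.5) + (-362) + (-542.5)] = -1337.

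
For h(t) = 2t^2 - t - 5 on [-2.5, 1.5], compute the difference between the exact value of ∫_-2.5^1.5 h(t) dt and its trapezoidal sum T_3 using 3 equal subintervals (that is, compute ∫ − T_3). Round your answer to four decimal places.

-2.3704

Exact integral: ∫_-2.5^1.5 h(t) dt ≈ -5.333333.
T_3 ≈ -2.962963.
Error ≈ -5.333333 − (-2.962963) ≈ -2.3704.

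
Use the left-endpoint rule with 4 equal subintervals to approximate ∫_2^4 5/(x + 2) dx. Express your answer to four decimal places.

Δx = (4 − 2)/4 = 0.5.
Left endpoints: 2, 2.5, 3, 3.5.
f(2) = 1.25, f(2.5) = 10/9, f(3) = 1, f(3.5) = 10/11.
Sum = Δx · [f(2) + f(2.5) + f(3) + f(3.5)].
Sum ≈ 2.1351.

2.1351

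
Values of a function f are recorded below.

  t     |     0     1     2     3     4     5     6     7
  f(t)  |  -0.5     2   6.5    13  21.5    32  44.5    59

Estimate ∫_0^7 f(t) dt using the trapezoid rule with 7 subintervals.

148.75

Δt = 1.
T_7 = (1/2)·[(-0.5) + 2·2 + 2·6.5 + 2·13 + 2·21.5 + 2·32 + 2·44.5 + 59] = 148.75.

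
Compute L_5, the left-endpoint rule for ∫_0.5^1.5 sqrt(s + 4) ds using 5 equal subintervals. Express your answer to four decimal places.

Δs = (1.5 − 0.5)/5 = 0.2.
Left endpoints: 0.5, 0.7, 0.9, 1.1, 1.3.
f(0.5) ≈ 2.1213, f(0.7) ≈ 2.1679, f(0.9) ≈ 2.2136, f(1.1) ≈ 2.2583, f(1.3) ≈ 2.3022.
Sum = Δs · [f(0.5) + f(0.7) + f(0.9) + f(1.1) + f(1.3)].
Sum ≈ 2.2127.

2.2127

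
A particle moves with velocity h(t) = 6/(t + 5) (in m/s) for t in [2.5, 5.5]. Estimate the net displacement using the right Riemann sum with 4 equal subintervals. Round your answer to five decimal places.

1.93556

Δt = (5.5 − 2.5)/4 = 0.75.
Right endpoints: 3.25, 4, 4.75, 5.5.
h(3.25) = 8/11, h(4) = 2/3, h(4.75) = 8/13, h(5.5) = 4/7.
Sum = Δt · [h(3.25) + h(4) + h(4.75) + h(5.5)].
Sum ≈ 1.93556.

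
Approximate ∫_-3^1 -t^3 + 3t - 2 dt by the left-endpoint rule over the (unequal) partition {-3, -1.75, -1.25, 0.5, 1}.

12.09765625

Subinterval widths: 1.25, 0.5, 1.75, 0.5.
Left endpoints: -3, -1.75, -1.25, 0.5.
f(-3) = 16, f(-1.75) = -1.890625, f(-1.25) = -3.796875, f(0.5) = -0.625.
Sum = Σ Δt_i · f(t_i).
Sum = 12.09765625.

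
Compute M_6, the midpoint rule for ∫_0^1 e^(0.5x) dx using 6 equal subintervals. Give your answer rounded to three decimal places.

Δx = (1 − 0)/6 = 1/6.
Midpoints: 1/12, 0.25, 5/12, 7/12, 0.75, 11/12.
f(1/12) ≈ 1.043, f(0.25) ≈ 1.133, f(5/12) ≈ 1.232, f(7/12) ≈ 1.339, f(0.75) ≈ 1.455, f(11/12) ≈ 1.581.
Sum = Δx · [f(1/12) + f(0.25) + f(5/12) + ...].
Sum ≈ 1.297.

1.297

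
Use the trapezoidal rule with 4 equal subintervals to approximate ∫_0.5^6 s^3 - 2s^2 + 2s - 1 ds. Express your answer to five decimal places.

223.74902

Δs = (6 − 0.5)/4 = 1.375.
f(0.5) = -0.375, f(1.875) = 1183/512, f(3.25) = 18.703125, f(4.625) = 32973/512, f(6) = 155.
T_4 = (Δs/2)·[f(s_0) + 2f(s_1) + 2f(s_2) + 2f(s_3) + f(s_4)].
Sum ≈ 223.74902.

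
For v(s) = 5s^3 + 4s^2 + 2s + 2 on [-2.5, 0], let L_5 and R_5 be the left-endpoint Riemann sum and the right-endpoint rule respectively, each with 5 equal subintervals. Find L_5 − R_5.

L_5 = -45.3125.
R_5 = -16.25.
L_5 − R_5 = -29.0625.

-29.0625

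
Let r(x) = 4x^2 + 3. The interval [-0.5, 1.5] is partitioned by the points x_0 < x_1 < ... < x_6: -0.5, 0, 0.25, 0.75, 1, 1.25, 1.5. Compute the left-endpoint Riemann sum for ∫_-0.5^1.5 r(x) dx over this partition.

9.75

Subinterval widths: 0.5, 0.25, 0.5, 0.25, 0.25, 0.25.
Left endpoints: -0.5, 0, 0.25, 0.75, 1, 1.25.
r(-0.5) = 4, r(0) = 3, r(0.25) = 3.25, r(0.75) = 5.25, r(1) = 7, r(1.25) = 9.25.
Sum = Σ Δx_i · r(x_i).
Sum = 9.75.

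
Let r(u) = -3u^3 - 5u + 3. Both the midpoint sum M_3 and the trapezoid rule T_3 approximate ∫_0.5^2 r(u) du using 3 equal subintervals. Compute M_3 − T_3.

1.0546875

M_3 = -16.4765625.
T_3 = -17.53125.
M_3 − T_3 = 1.0546875.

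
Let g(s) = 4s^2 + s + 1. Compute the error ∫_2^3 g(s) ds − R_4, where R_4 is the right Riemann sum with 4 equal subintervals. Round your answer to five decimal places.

-2.66667

Exact integral: ∫_2^3 g(s) ds ≈ 28.8333333.
R_4 = 31.5.
Error ≈ 28.8333333 − 31.5 ≈ -2.66667.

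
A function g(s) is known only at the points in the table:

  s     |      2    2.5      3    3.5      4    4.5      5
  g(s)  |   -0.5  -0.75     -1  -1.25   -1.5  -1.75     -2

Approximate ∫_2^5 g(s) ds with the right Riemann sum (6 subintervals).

-4.125

Δs = 0.5.
Sum = 0.5·[(-0.75) + (-1) + (-1.25) + (-1.5) + (-1.75) + (-2)] = -4.125.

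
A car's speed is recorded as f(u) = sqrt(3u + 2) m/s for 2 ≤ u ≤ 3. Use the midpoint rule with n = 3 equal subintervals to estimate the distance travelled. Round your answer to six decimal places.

3.079351

Δu = (3 − 2)/3 = 1/3.
Midpoints: 13/6, 2.5, 17/6.
f(13/6) ≈ 2.915476, f(2.5) ≈ 3.082207, f(17/6) ≈ 3.240370.
Sum = Δu · [f(13/6) + f(2.5) + f(17/6)].
Sum ≈ 3.079351.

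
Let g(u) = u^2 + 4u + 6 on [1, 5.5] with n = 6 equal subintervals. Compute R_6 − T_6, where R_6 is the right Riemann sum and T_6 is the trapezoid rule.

R_6 = 158.765625.
T_6 = 141.046875.
R_6 − T_6 = 17.71875.

17.71875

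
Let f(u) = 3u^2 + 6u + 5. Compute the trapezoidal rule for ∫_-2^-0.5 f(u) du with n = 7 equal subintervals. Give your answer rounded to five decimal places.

Δu = (-0.5 − (-2))/7 = 3/14.
f(-2) = 5, f(-25/14) = 755/196, f(-11/7) = 146/49, f(-19/14) = 467/196, f(-8/7) = 101/49, f(-13/14) = 395/196, f(-5/7) = 110/49, f(-0.5) = 2.75.
T_7 = (Δu/2)·[f(u_0) + 2f(u_1) + ... + 2f(u_{6}) + f(u_7)].
Sum ≈ 4.15944.

4.15944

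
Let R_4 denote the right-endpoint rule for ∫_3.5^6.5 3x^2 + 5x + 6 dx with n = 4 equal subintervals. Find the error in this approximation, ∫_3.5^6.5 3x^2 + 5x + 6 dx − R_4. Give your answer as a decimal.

-40.21875

Exact integral: ∫_3.5^6.5 f(x) dx = 324.75.
R_4 = 364.96875.
Error = 324.75 − 364.96875 = -40.21875.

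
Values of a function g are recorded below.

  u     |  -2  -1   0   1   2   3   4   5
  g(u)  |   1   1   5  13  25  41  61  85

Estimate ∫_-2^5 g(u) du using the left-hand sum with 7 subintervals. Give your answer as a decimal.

Δu = 1.
Sum = 1·[1 + 1 + 5 + 13 + 25 + 41 + 61] = 147.

147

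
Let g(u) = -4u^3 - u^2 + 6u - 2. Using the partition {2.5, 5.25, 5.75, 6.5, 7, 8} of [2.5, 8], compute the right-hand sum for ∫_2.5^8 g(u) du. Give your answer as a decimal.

Subinterval widths: 2.75, 0.5, 0.75, 0.5, 1.
Right endpoints: 5.25, 5.75, 6.5, 7, 8.
g(5.25) = -576.875, g(5.75) = -761, g(6.5) = -1103.75, g(7) = -1381, g(8) = -2066.
Sum = Σ Δu_i · g(u_i).
Sum = -5551.21875.

-5551.21875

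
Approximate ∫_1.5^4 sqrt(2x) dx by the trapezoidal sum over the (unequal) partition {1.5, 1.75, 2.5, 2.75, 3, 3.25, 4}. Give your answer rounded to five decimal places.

5.80404

Subinterval widths: 0.25, 0.75, 0.25, 0.25, 0.25, 0.75.
f(1.5) ≈ 1.73205, f(1.75) ≈ 1.87083, f(2.5) ≈ 2.23607, f(2.75) ≈ 2.34521, f(3) ≈ 2.44949, f(3.25) ≈ 2.54951, f(4) ≈ 2.82843.
On each subinterval the trapezoid contributes (Δx_i/2)·[f(x_{i-1}) + f(x_i)].
Sum ≈ 5.80404.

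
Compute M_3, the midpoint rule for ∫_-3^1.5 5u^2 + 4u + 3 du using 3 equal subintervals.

46.40625

Δu = (1.5 − (-3))/3 = 1.5.
Midpoints: -2.25, -0.75, 0.75.
f(-2.25) = 19.3125, f(-0.75) = 2.8125, f(0.75) = 8.8125.
Sum = Δu · [f(-2.25) + f(-0.75) + f(0.75)].
Sum = 46.40625.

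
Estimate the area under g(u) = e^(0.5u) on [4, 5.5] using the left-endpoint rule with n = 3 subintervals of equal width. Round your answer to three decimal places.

14.530

Δu = (5.5 − 4)/3 = 0.5.
Left endpoints: 4, 4.5, 5.
g(4) ≈ 7.389, g(4.5) ≈ 9.488, g(5) ≈ 12.182.
Sum = Δu · [g(4) + g(4.5) + g(5)].
Sum ≈ 14.530.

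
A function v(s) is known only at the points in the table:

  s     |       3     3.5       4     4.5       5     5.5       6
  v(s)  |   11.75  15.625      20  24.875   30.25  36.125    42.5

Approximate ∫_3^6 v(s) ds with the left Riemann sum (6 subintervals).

Δs = 0.5.
Sum = 0.5·[11.75 + 15.625 + 20 + 24.875 + 30.25 + 36.125] = 69.3125.

69.3125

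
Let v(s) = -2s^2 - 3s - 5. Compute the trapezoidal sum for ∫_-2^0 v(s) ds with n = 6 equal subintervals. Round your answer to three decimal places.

-9.407

Δs = (0 − (-2))/6 = 1/3.
v(-2) = -7, v(-5/3) = -50/9, v(-4/3) = -41/9, v(-1) = -4, v(-2/3) = -35/9, v(-1/3) = -38/9, v(0) = -5.
T_6 = (Δs/2)·[v(s_0) + 2v(s_1) + ... + 2v(s_{5}) + v(s_6)].
Sum ≈ -9.407.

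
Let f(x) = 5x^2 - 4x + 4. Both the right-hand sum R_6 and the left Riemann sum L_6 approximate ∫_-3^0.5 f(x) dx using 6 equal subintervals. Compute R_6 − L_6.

R_6 ≈ 60.8570602.
L_6 ≈ 94.5445602.
R_6 − L_6 = -33.6875.

-33.6875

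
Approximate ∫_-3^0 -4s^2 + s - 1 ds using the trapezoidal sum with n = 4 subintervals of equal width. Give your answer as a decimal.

-44.625

Δs = (0 − (-3))/4 = 0.75.
f(-3) = -40, f(-2.25) = -23.5, f(-1.5) = -11.5, f(-0.75) = -4, f(0) = -1.
T_4 = (Δs/2)·[f(s_0) + 2f(s_1) + 2f(s_2) + 2f(s_3) + f(s_4)].
Sum = -44.625.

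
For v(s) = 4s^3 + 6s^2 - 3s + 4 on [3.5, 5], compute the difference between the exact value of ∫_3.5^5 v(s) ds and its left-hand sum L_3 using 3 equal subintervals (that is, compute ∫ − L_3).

96.5625

Exact integral: ∫_3.5^5 v(s) ds = 626.0625.
L_3 = 529.5.
Error = 626.0625 − 529.5 = 96.5625.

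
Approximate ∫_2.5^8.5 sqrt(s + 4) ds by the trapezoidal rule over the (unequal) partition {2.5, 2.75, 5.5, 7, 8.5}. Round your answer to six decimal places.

Subinterval widths: 0.25, 2.75, 1.5, 1.5.
f(2.5) ≈ 2.549510, f(2.75) ≈ 2.598076, f(5.5) ≈ 3.082207, f(7) ≈ 3.316625, f(8.5) ≈ 3.535534.
On each subinterval the trapezoid contributes (Δs_i/2)·[f(s_{i-1}) + f(s_i)].
Sum ≈ 18.392081.

18.392081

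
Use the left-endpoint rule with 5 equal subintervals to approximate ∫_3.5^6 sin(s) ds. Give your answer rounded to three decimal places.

Δs = (6 − 3.5)/5 = 0.5.
Left endpoints: 3.5, 4, 4.5, 5, 5.5.
f(3.5) ≈ -0.351, f(4) ≈ -0.757, f(4.5) ≈ -0.978, f(5) ≈ -0.959, f(5.5) ≈ -0.706.
Sum = Δs · [f(3.5) + f(4) + f(4.5) + f(5) + f(5.5)].
Sum ≈ -1.875.

-1.875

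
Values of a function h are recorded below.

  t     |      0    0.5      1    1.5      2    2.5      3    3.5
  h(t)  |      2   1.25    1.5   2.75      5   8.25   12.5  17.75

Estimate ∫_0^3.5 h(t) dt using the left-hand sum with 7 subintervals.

16.625

Δt = 0.5.
Sum = 0.5·[2 + 1.25 + 1.5 + 2.75 + 5 + 8.25 + 12.5] = 16.625.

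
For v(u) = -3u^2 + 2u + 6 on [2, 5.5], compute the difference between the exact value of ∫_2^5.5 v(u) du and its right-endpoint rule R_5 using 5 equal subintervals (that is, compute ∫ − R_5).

25.97

Exact integral: ∫_2^5.5 v(u) du = -111.125.
R_5 = -137.095.
Error = -111.125 − (-137.095) = 25.97.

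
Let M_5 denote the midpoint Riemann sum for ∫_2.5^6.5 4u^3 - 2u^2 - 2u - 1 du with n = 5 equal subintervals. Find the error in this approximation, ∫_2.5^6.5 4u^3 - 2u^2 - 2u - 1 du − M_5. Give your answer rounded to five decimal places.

Exact integral: ∫_2.5^6.5 f(u) du ≈ 1533.3333333.
M_5 = 1522.24.
Error ≈ 1533.3333333 − 1522.24 ≈ 11.09333.

11.09333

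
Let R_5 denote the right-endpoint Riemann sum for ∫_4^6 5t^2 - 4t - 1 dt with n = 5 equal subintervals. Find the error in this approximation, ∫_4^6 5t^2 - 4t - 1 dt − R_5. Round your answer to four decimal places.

-18.6667

Exact integral: ∫_4^6 f(t) dt ≈ 211.333333.
R_5 = 230.
Error ≈ 211.333333 − 230 ≈ -18.6667.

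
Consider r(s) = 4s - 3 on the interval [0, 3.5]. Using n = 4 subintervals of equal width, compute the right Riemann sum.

20.125

Δs = (3.5 − 0)/4 = 0.875.
Right endpoints: 0.875, 1.75, 2.625, 3.5.
r(0.875) = 0.5, r(1.75) = 4, r(2.625) = 7.5, r(3.5) = 11.
Sum = Δs · [r(0.875) + r(1.75) + r(2.625) + r(3.5)].
Sum = 20.125.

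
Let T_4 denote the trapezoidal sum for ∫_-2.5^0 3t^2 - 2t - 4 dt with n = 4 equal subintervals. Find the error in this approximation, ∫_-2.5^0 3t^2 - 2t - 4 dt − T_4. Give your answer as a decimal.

-0.48828125

Exact integral: ∫_-2.5^0 f(t) dt = 11.875.
T_4 = 12.36328125.
Error = 11.875 − 12.36328125 = -0.48828125.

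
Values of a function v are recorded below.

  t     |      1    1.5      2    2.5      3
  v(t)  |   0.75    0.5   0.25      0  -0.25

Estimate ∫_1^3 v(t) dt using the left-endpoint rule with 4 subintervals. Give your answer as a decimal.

Δt = 0.5.
Sum = 0.5·[0.75 + 0.5 + 0.25 + 0] = 0.75.

0.75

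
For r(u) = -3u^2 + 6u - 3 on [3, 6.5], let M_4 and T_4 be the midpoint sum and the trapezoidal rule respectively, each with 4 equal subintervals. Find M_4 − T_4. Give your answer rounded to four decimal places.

2.0098

M_4 ≈ -157.705078.
T_4 = -159.71484375.
M_4 − T_4 ≈ 2.0098.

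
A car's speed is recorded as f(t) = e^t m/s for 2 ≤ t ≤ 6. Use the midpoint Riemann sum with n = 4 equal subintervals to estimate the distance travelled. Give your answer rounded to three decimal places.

380.007

Δt = (6 − 2)/4 = 1.
Midpoints: 2.5, 3.5, 4.5, 5.5.
f(2.5) ≈ 12.182, f(3.5) ≈ 33.115, f(4.5) ≈ 90.017, f(5.5) ≈ 244.692.
Sum = Δt · [f(2.5) + f(3.5) + f(4.5) + f(5.5)].
Sum ≈ 380.007.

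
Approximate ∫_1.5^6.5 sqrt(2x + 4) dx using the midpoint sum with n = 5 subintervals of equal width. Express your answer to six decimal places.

Δx = (6.5 − 1.5)/5 = 1.
Midpoints: 2, 3, 4, 5, 6.
f(2) ≈ 2.828427, f(3) ≈ 3.162278, f(4) ≈ 3.464102, f(5) ≈ 3.741657, f(6) ≈ 4.000000.
Sum = Δx · [f(2) + f(3) + f(4) + f(5) + f(6)].
Sum ≈ 17.196464.

17.196464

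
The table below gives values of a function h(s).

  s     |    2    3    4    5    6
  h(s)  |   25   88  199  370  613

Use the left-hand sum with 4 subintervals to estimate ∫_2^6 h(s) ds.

682

Δs = 1.
Sum = 1·[25 + 88 + 199 + 370] = 682.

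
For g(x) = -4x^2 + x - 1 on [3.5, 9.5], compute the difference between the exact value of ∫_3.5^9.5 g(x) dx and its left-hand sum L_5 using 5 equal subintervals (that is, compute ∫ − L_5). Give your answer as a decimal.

Exact integral: ∫_3.5^9.5 g(x) dx = -1053.
L_5 = -875.16.
Error = -1053 − (-875.16) = -177.84.

-177.84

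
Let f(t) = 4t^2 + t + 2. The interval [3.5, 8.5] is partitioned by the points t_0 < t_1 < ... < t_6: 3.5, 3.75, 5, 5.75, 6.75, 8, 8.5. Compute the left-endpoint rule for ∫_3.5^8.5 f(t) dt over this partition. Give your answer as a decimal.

Subinterval widths: 0.25, 1.25, 0.75, 1, 1.25, 0.5.
Left endpoints: 3.5, 3.75, 5, 5.75, 6.75, 8.
f(3.5) = 54.5, f(3.75) = 62, f(5) = 107, f(5.75) = 140, f(6.75) = 191, f(8) = 266.
Sum = Σ Δt_i · f(t_i).
Sum = 683.125.

683.125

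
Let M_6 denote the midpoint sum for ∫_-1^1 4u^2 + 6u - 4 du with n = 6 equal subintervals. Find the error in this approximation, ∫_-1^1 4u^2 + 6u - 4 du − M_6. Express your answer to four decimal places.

0.0741

Exact integral: ∫_-1^1 f(u) du ≈ -5.333333.
M_6 ≈ -5.407407.
Error ≈ -5.333333 − (-5.407407) ≈ 0.0741.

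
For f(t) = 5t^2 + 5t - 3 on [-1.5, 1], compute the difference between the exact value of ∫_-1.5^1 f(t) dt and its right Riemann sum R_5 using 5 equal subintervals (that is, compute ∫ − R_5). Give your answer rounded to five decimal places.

-2.08333

Exact integral: ∫_-1.5^1 f(t) dt ≈ -3.3333333.
R_5 = -1.25.
Error ≈ -3.3333333 − (-1.25) ≈ -2.08333.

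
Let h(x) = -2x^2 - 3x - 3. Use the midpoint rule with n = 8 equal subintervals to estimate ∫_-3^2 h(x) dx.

Δx = (2 − (-3))/8 = 0.625.
Midpoints: -2.6875, -2.0625, -1.4375, -0.8125, -0.1875, 0.4375, 1.0625, 1.6875.
h(-2.6875) = -9.3828125, h(-2.0625) = -5.3203125, h(-1.4375) = -2.8203125, h(-0.8125) = -1.8828125, h(-0.1875) = -2.5078125, h(0.4375) = -4.6953125, h(1.0625) = -8.4453125, h(1.6875) = -13.7578125.
Sum = Δx · [h(-2.6875) + h(-2.0625) + h(-1.4375) + ...].
Sum = -30.5078125.

-30.5078125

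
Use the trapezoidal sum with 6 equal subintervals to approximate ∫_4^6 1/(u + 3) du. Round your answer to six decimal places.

Δu = (6 − 4)/6 = 1/3.
f(4) = 1/7, f(13/3) = 3/22, f(14/3) = 3/23, f(5) = 0.125, f(16/3) = 0.12, f(17/3) = 3/26, f(6) = 1/9.
T_6 = (Δu/2)·[f(u_0) + 2f(u_1) + ... + 2f(u_{5}) + f(u_6)].
Sum ≈ 0.251389.

0.251389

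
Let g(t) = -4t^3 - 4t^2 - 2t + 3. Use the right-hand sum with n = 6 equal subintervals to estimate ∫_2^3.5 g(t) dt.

-206.828125

Δt = (3.5 − 2)/6 = 0.25.
Right endpoints: 2.25, 2.5, 2.75, 3, 3.25, 3.5.
g(2.25) = -67.3125, g(2.5) = -89.5, g(2.75) = -115.9375, g(3) = -147, g(3.25) = -183.0625, g(3.5) = -224.5.
Sum = Δt · [g(2.25) + g(2.5) + g(2.75) + ...].
Sum = -206.828125.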